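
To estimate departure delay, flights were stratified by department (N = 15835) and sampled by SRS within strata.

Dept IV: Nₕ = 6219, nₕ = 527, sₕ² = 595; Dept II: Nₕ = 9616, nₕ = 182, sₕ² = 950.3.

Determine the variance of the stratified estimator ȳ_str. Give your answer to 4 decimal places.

Var(ȳ_str) = Σₕ Wₕ²(1 − fₕ)sₕ²/nₕ with Wₕ = Nₕ/N, N = 15835.
Dept IV: Wₕ = 0.39273761; term = 0.39273761²·(1 − 0.08474031)·595/527 = 0.15938802.
Dept II: Wₕ = 0.60726239; term = 0.60726239²·(1 − 0.01892679)·950.3/182 = 1.8890503.
Sum = 2.0484383.

2.0484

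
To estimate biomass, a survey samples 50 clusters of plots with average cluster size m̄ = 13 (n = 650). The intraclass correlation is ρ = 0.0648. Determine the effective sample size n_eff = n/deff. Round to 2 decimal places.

deff = 1 + (13 − 1)·0.0648 = 1 + 0.7776 = 1.7776.
n_eff = 650 / 1.7776 = 365.66.

365.66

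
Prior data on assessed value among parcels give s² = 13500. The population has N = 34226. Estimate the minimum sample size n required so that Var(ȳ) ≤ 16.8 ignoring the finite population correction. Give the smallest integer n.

Without fpc, n₀ = s²/D = 13500/16.8 = 803.5714.
Rounding up, n = 804.

804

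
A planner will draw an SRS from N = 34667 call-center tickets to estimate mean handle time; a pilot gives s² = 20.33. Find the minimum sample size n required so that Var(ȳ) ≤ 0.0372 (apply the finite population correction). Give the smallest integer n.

539

Without fpc, n₀ = s²/D = 20.33/0.0372 = 546.5054.
With fpc, (1 − n/N)·s²/n ≤ D requires n ≥ n₀/(1 + n₀/N) = 546.5054/(1 + 546.5054/34667) = 538.0238.
Rounding up, n = 539.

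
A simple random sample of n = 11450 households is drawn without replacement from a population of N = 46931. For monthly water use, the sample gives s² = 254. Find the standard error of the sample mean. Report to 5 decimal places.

Under SRS without replacement, Var(ȳ) = (1 − f)·s²/n with f = n/N = 11450/46931 = 0.24397520.
Var(ȳ) = (1 − 0.24397520)·254/11450 = 0.75602480·0.022183406 = 0.016771205.
SE(ȳ) = √(0.016771205) = 0.12950.

0.12950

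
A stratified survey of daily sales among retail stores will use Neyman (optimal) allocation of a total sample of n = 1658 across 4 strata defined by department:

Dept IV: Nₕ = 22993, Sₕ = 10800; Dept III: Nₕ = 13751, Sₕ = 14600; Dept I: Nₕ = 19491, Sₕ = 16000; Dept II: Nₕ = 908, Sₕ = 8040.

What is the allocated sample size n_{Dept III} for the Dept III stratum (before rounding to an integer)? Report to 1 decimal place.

Neyman allocation: nₕ = n·NₕSₕ / Σⱼ NⱼSⱼ.
Σ NⱼSⱼ = 22993·10800 + 13751·14600 + 19491·16000 + 908·8040 = 7.6824532 × 10^8.
n_{Dept III} = 1658·13751·14600 / (7.6824532 × 10^8) = 433.3.

433.3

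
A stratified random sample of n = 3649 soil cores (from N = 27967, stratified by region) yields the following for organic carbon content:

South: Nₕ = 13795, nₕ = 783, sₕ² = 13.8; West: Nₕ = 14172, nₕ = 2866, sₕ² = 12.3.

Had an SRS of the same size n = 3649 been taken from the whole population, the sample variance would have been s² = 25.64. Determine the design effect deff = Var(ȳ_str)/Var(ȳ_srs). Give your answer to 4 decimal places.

Var(ȳ_str) = Σ Wₕ²(1−fₕ)sₕ²/nₕ with Wₕ = Nₕ/27967:
  South: (13795/27967)²·(1−783/13795)·13.8/783 = 0.0040447466
  West: (14172/27967)²·(1−2866/14172)·12.3/2866 = 8.7917896 × 10^-4
  → Var(ȳ_str) = 0.0049239256.
Var(ȳ_srs) = (1 − 3649/27967)·25.64/3649 = 0.0061097878.
deff = 0.0049239256 / 0.0061097878 = 0.8059.

0.8059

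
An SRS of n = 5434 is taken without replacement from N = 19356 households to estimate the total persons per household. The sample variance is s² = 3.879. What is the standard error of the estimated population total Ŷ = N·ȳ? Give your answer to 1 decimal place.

Var(Ŷ) = N²·Var(ȳ) = N²·(1 − n/N)·s²/n.
f = 5434/19356 = 0.28073982; Var(ȳ) = 0.71926018·3.879/5434 = 5.1343582 × 10^-4.
Var(Ŷ) = 19356² · (5.1343582 × 10^-4) = 192361.16.
SE(Ŷ) = √(192361.16) = 438.6.

438.6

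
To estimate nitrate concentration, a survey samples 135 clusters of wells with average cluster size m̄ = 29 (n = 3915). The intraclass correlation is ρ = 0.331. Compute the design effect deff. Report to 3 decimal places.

deff = 1 + (29 − 1)·0.331 = 1 + 9.268 = 10.268.

10.268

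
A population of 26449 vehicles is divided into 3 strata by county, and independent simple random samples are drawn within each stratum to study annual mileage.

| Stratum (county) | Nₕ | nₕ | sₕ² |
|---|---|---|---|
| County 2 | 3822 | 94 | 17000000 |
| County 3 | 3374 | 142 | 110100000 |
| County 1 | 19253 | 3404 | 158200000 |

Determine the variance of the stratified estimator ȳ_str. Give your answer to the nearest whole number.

Var(ȳ_str) = Σₕ Wₕ²(1 − fₕ)sₕ²/nₕ with Wₕ = Nₕ/N, N = 26449.
County 2: Wₕ = 0.14450452; term = 0.14450452²·(1 − 0.02459445)·17000000/94 = 3683.5718.
County 3: Wₕ = 0.12756626; term = 0.12756626²·(1 − 0.04208654)·110100000/142 = 12086.398.
County 1: Wₕ = 0.72792922; term = 0.72792922²·(1 − 0.17680362)·158200000/3404 = 20272.098.
Sum = 36042.068.

36042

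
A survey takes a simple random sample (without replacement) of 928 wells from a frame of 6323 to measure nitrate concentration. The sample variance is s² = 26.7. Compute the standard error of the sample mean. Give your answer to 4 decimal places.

Under SRS without replacement, Var(ȳ) = (1 − f)·s²/n with f = n/N = 928/6323 = 0.14676578.
Var(ȳ) = (1 − 0.14676578)·26.7/928 = 0.85323422·0.028771552 = 0.024548873.
SE(ȳ) = √(0.024548873) = 0.1567.

0.1567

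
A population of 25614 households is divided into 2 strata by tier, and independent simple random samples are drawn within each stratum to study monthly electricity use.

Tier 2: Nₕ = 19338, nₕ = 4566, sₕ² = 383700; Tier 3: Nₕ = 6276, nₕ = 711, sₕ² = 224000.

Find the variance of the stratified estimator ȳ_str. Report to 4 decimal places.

Var(ȳ_str) = Σₕ Wₕ²(1 − fₕ)sₕ²/nₕ with Wₕ = Nₕ/N, N = 25614.
Tier 2: Wₕ = 0.75497775; term = 0.75497775²·(1 − 0.23611542)·383700/4566 = 36.589118.
Tier 3: Wₕ = 0.24502225; term = 0.24502225²·(1 − 0.11328872)·224000/711 = 16.771492.
Sum = 53.36061.

53.3606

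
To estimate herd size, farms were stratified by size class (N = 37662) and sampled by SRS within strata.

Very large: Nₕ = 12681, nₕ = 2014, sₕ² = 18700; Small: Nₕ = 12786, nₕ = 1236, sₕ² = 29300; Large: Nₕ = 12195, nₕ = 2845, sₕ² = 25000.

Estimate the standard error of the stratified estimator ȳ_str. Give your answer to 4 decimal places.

Var(ȳ_str) = Σₕ Wₕ²(1 − fₕ)sₕ²/nₕ with Wₕ = Nₕ/N, N = 37662.
Very large: Wₕ = 0.33670543; term = 0.33670543²·(1 − 0.15882028)·18700/2014 = 0.88546455.
Small: Wₕ = 0.33949339; term = 0.33949339²·(1 − 0.09666823)·29300/1236 = 2.4680791.
Large: Wₕ = 0.32380118; term = 0.32380118²·(1 − 0.23329233)·25000/2845 = 0.70638976.
Sum = 4.0599334.
SE = √(4.0599334) = 2.0149.

2.0149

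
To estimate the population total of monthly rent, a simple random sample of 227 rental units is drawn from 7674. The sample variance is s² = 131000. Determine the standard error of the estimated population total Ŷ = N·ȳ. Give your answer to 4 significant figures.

Var(Ŷ) = N²·Var(ȳ) = N²·(1 − n/N)·s²/n.
f = 227/7674 = 0.02958040; Var(ȳ) = 0.97041960·131000/227 = 560.02188.
Var(Ŷ) = 7674² · 560.02188 = 3.2979843 × 10^10.
SE(Ŷ) = √(3.2979843 × 10^10) = 181600.

181600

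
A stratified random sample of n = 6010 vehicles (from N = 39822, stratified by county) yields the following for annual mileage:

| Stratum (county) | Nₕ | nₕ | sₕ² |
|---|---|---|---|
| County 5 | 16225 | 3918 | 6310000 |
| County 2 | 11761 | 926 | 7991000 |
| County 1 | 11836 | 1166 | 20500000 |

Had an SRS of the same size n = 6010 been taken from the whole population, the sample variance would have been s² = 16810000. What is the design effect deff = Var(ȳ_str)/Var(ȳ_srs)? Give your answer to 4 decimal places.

0.9670

Var(ȳ_str) = Σ Wₕ²(1−fₕ)sₕ²/nₕ with Wₕ = Nₕ/39822:
  County 5: (16225/39822)²·(1−3918/16225)·6310000/3918 = 202.79428
  County 2: (11761/39822)²·(1−926/11761)·7991000/926 = 693.45323
  County 1: (11836/39822)²·(1−1166/11836)·20500000/1166 = 1400.1628
  → Var(ȳ_str) = 2296.4103.
Var(ȳ_srs) = (1 − 6010/39822)·16810000/6010 = 2374.8765.
deff = 2296.4103 / 2374.8765 = 0.9670.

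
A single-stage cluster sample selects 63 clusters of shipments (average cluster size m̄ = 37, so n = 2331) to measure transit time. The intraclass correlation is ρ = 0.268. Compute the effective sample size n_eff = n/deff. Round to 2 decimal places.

218.91

deff = 1 + (37 − 1)·0.268 = 1 + 9.648 = 10.648.
n_eff = 2331 / 10.648 = 218.91.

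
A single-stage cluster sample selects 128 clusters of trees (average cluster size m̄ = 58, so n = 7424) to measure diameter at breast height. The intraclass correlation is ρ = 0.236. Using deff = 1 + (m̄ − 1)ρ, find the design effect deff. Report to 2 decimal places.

deff = 1 + (58 − 1)·0.236 = 1 + 13.452 = 14.452.

14.45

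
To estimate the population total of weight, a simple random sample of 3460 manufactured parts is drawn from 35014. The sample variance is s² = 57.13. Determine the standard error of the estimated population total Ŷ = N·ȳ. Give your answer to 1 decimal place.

4271.1

Var(Ŷ) = N²·Var(ȳ) = N²·(1 − n/N)·s²/n.
f = 3460/35014 = 0.09881762; Var(ȳ) = 0.90118238·57.13/3460 = 0.014879928.
Var(Ŷ) = 35014² · 0.014879928 = 1.8242497 × 10^7.
SE(Ŷ) = √(1.8242497 × 10^7) = 4271.1.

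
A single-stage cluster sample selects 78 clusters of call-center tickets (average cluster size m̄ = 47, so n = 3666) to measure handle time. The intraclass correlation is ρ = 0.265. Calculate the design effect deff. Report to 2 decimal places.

13.19

deff = 1 + (47 − 1)·0.265 = 1 + 12.19 = 13.19.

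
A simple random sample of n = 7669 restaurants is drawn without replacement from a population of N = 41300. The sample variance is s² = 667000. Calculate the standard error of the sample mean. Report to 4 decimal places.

8.4157

Under SRS without replacement, Var(ȳ) = (1 − f)·s²/n with f = n/N = 7669/41300 = 0.18569007.
Var(ȳ) = (1 − 0.18569007)·667000/7669 = 0.81430993·86.97353 = 70.823409.
SE(ȳ) = √(70.823409) = 8.4157.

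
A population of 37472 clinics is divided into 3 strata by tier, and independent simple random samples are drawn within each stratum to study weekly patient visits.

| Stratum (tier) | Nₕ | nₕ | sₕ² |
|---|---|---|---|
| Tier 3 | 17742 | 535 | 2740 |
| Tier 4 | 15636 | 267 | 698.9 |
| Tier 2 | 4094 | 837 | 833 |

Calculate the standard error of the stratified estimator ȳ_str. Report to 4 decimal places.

1.2534

Var(ȳ_str) = Σₕ Wₕ²(1 − fₕ)sₕ²/nₕ with Wₕ = Nₕ/N, N = 37472.
Tier 3: Wₕ = 0.47347353; term = 0.47347353²·(1 − 0.03015444)·2740/535 = 1.1135014.
Tier 4: Wₕ = 0.41727156; term = 0.41727156²·(1 − 0.01707598)·698.9/267 = 0.44798276.
Tier 2: Wₕ = 0.10925491; term = 0.10925491²·(1 − 0.20444553)·833/837 = 0.0094508614.
Sum = 1.570935.
SE = √(1.570935) = 1.2534.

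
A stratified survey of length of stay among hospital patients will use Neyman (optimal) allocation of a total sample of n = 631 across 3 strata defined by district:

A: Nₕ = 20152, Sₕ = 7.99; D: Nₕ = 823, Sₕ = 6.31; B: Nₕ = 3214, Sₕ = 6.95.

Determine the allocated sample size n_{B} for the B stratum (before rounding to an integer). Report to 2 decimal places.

Neyman allocation: nₕ = n·NₕSₕ / Σⱼ NⱼSⱼ.
Σ NⱼSⱼ = 20152·7.99 + 823·6.31 + 3214·6.95 = 188544.91.
n_{B} = 631·3214·6.95 / 188544.91 = 74.76.

74.76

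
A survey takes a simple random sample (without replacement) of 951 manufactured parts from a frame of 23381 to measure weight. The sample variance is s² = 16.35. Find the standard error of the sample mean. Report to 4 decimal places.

0.1284

Under SRS without replacement, Var(ȳ) = (1 − f)·s²/n with f = n/N = 951/23381 = 0.04067405.
Var(ȳ) = (1 − 0.04067405)·16.35/951 = 0.95932595·0.017192429 = 0.016493143.
SE(ȳ) = √(0.016493143) = 0.1284.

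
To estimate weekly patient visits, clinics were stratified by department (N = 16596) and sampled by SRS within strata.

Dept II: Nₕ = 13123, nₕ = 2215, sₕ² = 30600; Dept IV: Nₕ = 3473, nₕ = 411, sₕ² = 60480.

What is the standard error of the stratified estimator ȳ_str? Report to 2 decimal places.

Var(ȳ_str) = Σₕ Wₕ²(1 − fₕ)sₕ²/nₕ with Wₕ = Nₕ/N, N = 16596.
Dept II: Wₕ = 0.79073271; term = 0.79073271²·(1 − 0.16878762)·30600/2215 = 7.1799117.
Dept IV: Wₕ = 0.20926729; term = 0.20926729²·(1 − 0.11834149)·60480/411 = 5.6816317.
Sum = 12.861543.
SE = √(12.861543) = 3.59.

3.59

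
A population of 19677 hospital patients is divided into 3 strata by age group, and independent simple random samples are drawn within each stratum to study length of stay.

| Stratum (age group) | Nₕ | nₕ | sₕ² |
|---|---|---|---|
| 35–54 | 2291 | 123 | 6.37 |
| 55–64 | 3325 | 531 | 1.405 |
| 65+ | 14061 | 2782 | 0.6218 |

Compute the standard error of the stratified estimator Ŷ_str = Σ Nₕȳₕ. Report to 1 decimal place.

563.3

Var(Ŷ_str) = Σₕ Nₕ²(1 − fₕ)sₕ²/nₕ.
35–54: 2291²·(1 − 123/2291)·6.37/123 = 257228.26.
55–64: 3325²·(1 − 531/3325)·1.405/531 = 24581.017.
65+: 14061²·(1 − 2782/14061)·0.6218/2782 = 35447.074.
Sum = 317256.35.
SE = √(317256.35) = 563.3.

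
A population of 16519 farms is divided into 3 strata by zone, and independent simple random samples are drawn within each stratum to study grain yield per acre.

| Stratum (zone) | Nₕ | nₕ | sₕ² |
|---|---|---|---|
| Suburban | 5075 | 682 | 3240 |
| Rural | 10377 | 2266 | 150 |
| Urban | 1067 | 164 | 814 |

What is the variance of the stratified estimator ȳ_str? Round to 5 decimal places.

0.42608

Var(ȳ_str) = Σₕ Wₕ²(1 − fₕ)sₕ²/nₕ with Wₕ = Nₕ/N, N = 16519.
Suburban: Wₕ = 0.30722199; term = 0.30722199²·(1 − 0.13438424)·3240/682 = 0.38814177.
Rural: Wₕ = 0.62818573; term = 0.62818573²·(1 − 0.21836754)·150/2266 = 0.020417853.
Urban: Wₕ = 0.06459229; term = 0.06459229²·(1 − 0.15370197)·814/164 = 0.01752529.
Sum = 0.42608491.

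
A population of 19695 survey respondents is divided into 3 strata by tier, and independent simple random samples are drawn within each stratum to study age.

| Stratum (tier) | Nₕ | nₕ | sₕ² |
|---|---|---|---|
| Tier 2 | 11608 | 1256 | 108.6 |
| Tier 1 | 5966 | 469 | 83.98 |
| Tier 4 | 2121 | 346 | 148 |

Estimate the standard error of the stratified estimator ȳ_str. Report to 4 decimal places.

Var(ȳ_str) = Σₕ Wₕ²(1 − fₕ)sₕ²/nₕ with Wₕ = Nₕ/N, N = 19695.
Tier 2: Wₕ = 0.58938817; term = 0.58938817²·(1 − 0.10820124)·108.6/1256 = 0.026786124.
Tier 1: Wₕ = 0.30291952; term = 0.30291952²·(1 − 0.07861214)·83.98/469 = 0.015139099.
Tier 4: Wₕ = 0.10769231; term = 0.10769231²·(1 − 0.16313060)·148/346 = 0.0041515729.
Sum = 0.046076796.
SE = √(0.046076796) = 0.2147.

0.2147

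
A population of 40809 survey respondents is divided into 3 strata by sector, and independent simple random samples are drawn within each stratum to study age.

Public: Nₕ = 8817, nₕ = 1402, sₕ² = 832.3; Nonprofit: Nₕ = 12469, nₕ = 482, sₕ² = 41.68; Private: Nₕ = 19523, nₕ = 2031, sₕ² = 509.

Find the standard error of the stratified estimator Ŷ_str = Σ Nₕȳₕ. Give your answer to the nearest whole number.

11718

Var(Ŷ_str) = Σₕ Nₕ²(1 − fₕ)sₕ²/nₕ.
Public: 8817²·(1 − 1402/8817)·832.3/1402 = 3.8811808 × 10^7.
Nonprofit: 12469²·(1 − 482/12469)·41.68/482 = 1.2924769 × 10^7.
Private: 19523²·(1 − 2031/19523)·509/2031 = 8.5584256 × 10^7.
Sum = 1.3732083 × 10^8.
SE = √(1.3732083 × 10^8) = 11718.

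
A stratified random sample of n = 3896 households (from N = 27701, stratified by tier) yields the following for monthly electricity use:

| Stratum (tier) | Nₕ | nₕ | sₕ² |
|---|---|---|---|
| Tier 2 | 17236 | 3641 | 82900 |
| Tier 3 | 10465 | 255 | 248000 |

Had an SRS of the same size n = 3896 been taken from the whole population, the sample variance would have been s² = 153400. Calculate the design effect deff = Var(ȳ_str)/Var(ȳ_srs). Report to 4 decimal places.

Var(ȳ_str) = Σ Wₕ²(1−fₕ)sₕ²/nₕ with Wₕ = Nₕ/27701:
  Tier 2: (17236/27701)²·(1−3641/17236)·82900/3641 = 6.9527827
  Tier 3: (10465/27701)²·(1−255/10465)·248000/255 = 135.42086
  → Var(ȳ_str) = 142.37364.
Var(ȳ_srs) = (1 − 3896/27701)·153400/3896 = 33.83601.
deff = 142.37364 / 33.83601 = 4.2078.

4.2078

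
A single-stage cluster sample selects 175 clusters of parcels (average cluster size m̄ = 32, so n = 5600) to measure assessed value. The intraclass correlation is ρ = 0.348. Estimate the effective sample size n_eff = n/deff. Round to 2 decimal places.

deff = 1 + (32 − 1)·0.348 = 1 + 10.788 = 11.788.
n_eff = 5600 / 11.788 = 475.06.

475.06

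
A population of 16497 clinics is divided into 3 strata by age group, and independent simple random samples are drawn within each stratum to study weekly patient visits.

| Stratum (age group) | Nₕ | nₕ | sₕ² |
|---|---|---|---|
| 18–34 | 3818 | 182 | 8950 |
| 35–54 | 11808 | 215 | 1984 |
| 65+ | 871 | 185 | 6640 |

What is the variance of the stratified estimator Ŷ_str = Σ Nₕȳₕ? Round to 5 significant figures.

Var(Ŷ_str) = Σₕ Nₕ²(1 − fₕ)sₕ²/nₕ.
18–34: 3818²·(1 − 182/3818)·8950/182 = 6.8267099 × 10^8.
35–54: 11808²·(1 − 215/11808)·1984/215 = 1.2632095 × 10^9.
65+: 871²·(1 − 185/871)·6640/185 = 2.1445621 × 10^7.
Sum = 1.9673261 × 10^9.

1.9673 × 10^9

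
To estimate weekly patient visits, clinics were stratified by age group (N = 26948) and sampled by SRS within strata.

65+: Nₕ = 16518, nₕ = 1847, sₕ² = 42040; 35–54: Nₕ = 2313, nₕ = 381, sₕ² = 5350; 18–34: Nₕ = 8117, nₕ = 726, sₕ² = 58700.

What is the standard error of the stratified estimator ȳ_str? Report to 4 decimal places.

3.7897

Var(ȳ_str) = Σₕ Wₕ²(1 − fₕ)sₕ²/nₕ with Wₕ = Nₕ/N, N = 26948.
65+: Wₕ = 0.61295829; term = 0.61295829²·(1 − 0.11181741)·42040/1847 = 7.595562.
35–54: Wₕ = 0.08583197; term = 0.08583197²·(1 − 0.16472114)·5350/381 = 0.086408901.
18–34: Wₕ = 0.30120974; term = 0.30120974²·(1 − 0.08944191)·58700/726 = 6.6795492.
Sum = 14.36152.
SE = √(14.36152) = 3.7897.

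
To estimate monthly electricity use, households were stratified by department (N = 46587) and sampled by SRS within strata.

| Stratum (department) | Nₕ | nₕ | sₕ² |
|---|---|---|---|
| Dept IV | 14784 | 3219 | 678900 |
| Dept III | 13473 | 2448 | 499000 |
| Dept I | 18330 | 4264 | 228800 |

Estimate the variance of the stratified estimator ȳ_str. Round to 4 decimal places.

36.9401

Var(ȳ_str) = Σₕ Wₕ²(1 − fₕ)sₕ²/nₕ with Wₕ = Nₕ/N, N = 46587.
Dept IV: Wₕ = 0.31734175; term = 0.31734175²·(1 − 0.21773539)·678900/3219 = 16.614716.
Dept III: Wₕ = 0.28920085; term = 0.28920085²·(1 − 0.18169673)·499000/2448 = 13.95091.
Dept I: Wₕ = 0.39345740; term = 0.39345740²·(1 − 0.23262411)·228800/4264 = 6.3744455.
Sum = 36.940072.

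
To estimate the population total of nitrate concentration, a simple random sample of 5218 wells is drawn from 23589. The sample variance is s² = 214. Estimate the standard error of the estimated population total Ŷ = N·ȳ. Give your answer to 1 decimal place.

4215.8

Var(Ŷ) = N²·Var(ȳ) = N²·(1 − n/N)·s²/n.
f = 5218/23589 = 0.22120480; Var(ȳ) = 0.77879520·214/5218 = 0.031939857.
Var(Ŷ) = 23589² · 0.031939857 = 1.7772643 × 10^7.
SE(Ŷ) = √(1.7772643 × 10^7) = 4215.8.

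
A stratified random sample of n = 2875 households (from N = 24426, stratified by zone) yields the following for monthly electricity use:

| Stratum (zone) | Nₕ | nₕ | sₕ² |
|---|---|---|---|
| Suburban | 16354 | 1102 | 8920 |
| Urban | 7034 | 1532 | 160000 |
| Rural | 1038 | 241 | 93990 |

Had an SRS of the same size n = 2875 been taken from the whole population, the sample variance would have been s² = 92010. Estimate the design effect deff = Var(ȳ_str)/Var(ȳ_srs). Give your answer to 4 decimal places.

0.3789

Var(ȳ_str) = Σ Wₕ²(1−fₕ)sₕ²/nₕ with Wₕ = Nₕ/24426:
  Suburban: (16354/24426)²·(1−1102/16354)·8920/1102 = 3.3839921
  Urban: (7034/24426)²·(1−1532/7034)·160000/1532 = 6.7745345
  Rural: (1038/24426)²·(1−241/1038)·93990/241 = 0.54077372
  → Var(ȳ_str) = 10.6993.
Var(ȳ_srs) = (1 − 2875/24426)·92010/2875 = 28.236591.
deff = 10.6993 / 28.236591 = 0.3789.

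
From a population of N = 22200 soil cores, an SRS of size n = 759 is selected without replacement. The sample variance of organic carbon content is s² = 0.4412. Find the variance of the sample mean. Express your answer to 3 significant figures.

Under SRS without replacement, Var(ȳ) = (1 − f)·s²/n with f = n/N = 759/22200 = 0.03418919.
Var(ȳ) = (1 − 0.03418919)·0.4412/759 = 0.96581081·5.8129117 × 10^-4 = 5.614173 × 10^-4.

5.61 × 10^-4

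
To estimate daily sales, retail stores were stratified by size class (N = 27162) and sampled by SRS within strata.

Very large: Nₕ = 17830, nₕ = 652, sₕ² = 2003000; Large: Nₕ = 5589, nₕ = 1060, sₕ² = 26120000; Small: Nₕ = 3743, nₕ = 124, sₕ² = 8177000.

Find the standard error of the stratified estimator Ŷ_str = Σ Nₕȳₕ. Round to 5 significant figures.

1.5678 × 10^6

Var(Ŷ_str) = Σₕ Nₕ²(1 − fₕ)sₕ²/nₕ.
Very large: 17830²·(1 − 652/17830)·2003000/652 = 9.4092996 × 10^11.
Large: 5589²·(1 − 1060/5589)·26120000/1060 = 6.237402 × 10^11.
Small: 3743²·(1 − 124/3743)·8177000/124 = 8.9326583 × 10^11.
Sum = 2.457936 × 10^12.
SE = √(2.457936 × 10^12) = 1.5678 × 10^6.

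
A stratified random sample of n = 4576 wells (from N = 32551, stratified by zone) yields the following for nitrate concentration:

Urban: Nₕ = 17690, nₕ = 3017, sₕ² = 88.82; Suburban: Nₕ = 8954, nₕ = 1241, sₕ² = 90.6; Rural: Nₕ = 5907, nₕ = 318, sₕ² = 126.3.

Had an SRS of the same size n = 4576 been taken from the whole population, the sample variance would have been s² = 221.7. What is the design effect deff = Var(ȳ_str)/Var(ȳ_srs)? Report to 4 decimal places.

Var(ȳ_str) = Σ Wₕ²(1−fₕ)sₕ²/nₕ with Wₕ = Nₕ/32551:
  Urban: (17690/32551)²·(1−3017/17690)·88.82/3017 = 0.0072119638
  Suburban: (8954/32551)²·(1−1241/8954)·90.6/1241 = 0.0047584791
  Rural: (5907/32551)²·(1−318/5907)·126.3/318 = 0.012375098
  → Var(ȳ_str) = 0.024345541.
Var(ȳ_srs) = (1 − 4576/32551)·221.7/4576 = 0.041637576.
deff = 0.024345541 / 0.041637576 = 0.5847.

0.5847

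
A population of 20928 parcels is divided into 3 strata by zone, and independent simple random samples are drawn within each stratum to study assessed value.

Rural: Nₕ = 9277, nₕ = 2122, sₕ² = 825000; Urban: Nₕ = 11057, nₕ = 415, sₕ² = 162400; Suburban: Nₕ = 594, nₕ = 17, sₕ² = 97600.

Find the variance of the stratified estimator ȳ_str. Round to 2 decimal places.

168.55

Var(ȳ_str) = Σₕ Wₕ²(1 − fₕ)sₕ²/nₕ with Wₕ = Nₕ/N, N = 20928.
Rural: Wₕ = 0.44328173; term = 0.44328173²·(1 − 0.22873774)·825000/2122 = 58.921027.
Urban: Wₕ = 0.52833524; term = 0.52833524²·(1 − 0.03753278)·162400/415 = 105.13396.
Suburban: Wₕ = 0.02838303; term = 0.02838303²·(1 − 0.02861953)·97600/17 = 4.4927029.
Sum = 168.54769.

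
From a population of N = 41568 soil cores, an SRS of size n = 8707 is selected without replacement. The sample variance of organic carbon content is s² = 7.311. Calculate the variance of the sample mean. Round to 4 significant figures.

6.638 × 10^-4

Under SRS without replacement, Var(ȳ) = (1 − f)·s²/n with f = n/N = 8707/41568 = 0.20946401.
Var(ȳ) = (1 − 0.20946401)·7.311/8707 = 0.79053599·8.3966923 × 10^-4 = 6.6378875 × 10^-4.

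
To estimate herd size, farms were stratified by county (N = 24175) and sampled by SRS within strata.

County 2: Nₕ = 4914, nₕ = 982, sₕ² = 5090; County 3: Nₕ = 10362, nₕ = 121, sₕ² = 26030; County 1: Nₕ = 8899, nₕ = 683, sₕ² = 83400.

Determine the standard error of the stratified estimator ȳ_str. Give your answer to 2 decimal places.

Var(ȳ_str) = Σₕ Wₕ²(1 − fₕ)sₕ²/nₕ with Wₕ = Nₕ/N, N = 24175.
County 2: Wₕ = 0.20326784; term = 0.20326784²·(1 − 0.19983720)·5090/982 = 0.17136495.
County 3: Wₕ = 0.42862461; term = 0.42862461²·(1 − 0.01167728)·26030/121 = 39.060859.
County 1: Wₕ = 0.36810755; term = 0.36810755²·(1 − 0.07675020)·83400/683 = 15.276154.
Sum = 54.508378.
SE = √(54.508378) = 7.38.

7.38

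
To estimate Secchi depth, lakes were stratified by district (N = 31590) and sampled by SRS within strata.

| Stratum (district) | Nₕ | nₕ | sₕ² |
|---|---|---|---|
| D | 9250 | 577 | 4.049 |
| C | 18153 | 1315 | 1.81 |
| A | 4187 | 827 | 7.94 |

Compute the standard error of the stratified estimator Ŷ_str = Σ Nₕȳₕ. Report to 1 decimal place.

1057.7

Var(Ŷ_str) = Σₕ Nₕ²(1 − fₕ)sₕ²/nₕ.
D: 9250²·(1 − 577/9250)·4.049/577 = 562967.14.
C: 18153²·(1 − 1315/18153)·1.81/1315 = 420718.62.
A: 4187²·(1 − 827/4187)·7.94/827 = 135069.48.
Sum = 1.1187552 × 10^6.
SE = √(1.1187552 × 10^6) = 1057.7.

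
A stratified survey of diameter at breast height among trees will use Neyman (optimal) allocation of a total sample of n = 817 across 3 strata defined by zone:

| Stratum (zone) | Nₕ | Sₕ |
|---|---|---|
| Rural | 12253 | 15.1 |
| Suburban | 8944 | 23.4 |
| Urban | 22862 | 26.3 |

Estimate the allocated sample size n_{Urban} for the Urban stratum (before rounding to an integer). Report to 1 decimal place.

Neyman allocation: nₕ = n·NₕSₕ / Σⱼ NⱼSⱼ.
Σ NⱼSⱼ = 12253·15.1 + 8944·23.4 + 22862·26.3 = 995580.5.
n_{Urban} = 817·22862·26.3 / 995580.5 = 493.4.

493.4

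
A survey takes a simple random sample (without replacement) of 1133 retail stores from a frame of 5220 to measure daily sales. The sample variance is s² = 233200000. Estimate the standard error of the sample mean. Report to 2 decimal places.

401.44

Under SRS without replacement, Var(ȳ) = (1 − f)·s²/n with f = n/N = 1133/5220 = 0.21704981.
Var(ȳ) = (1 − 0.21704981)·233200000/1133 = 0.78295019·205825.24 = 161150.91.
SE(ȳ) = √(161150.91) = 401.44.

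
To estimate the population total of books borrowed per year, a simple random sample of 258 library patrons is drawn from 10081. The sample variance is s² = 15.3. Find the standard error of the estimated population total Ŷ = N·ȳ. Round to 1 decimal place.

2423.3

Var(Ŷ) = N²·Var(ȳ) = N²·(1 − n/N)·s²/n.
f = 258/10081 = 0.02559270; Var(ȳ) = 0.97440730·15.3/258 = 0.057784619.
Var(Ŷ) = 10081² · 0.057784619 = 5.8724521 × 10^6.
SE(Ŷ) = √(5.8724521 × 10^6) = 2423.3.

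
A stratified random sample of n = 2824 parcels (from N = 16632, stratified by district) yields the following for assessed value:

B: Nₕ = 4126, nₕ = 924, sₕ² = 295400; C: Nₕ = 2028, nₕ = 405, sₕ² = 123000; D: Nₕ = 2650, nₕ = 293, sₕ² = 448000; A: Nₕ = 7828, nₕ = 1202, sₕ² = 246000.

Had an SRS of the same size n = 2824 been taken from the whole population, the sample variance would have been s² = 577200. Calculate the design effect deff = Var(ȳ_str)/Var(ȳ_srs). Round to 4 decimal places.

Var(ȳ_str) = Σ Wₕ²(1−fₕ)sₕ²/nₕ with Wₕ = Nₕ/16632:
  B: (4126/16632)²·(1−924/4126)·295400/924 = 15.268632
  C: (2028/16632)²·(1−405/2028)·123000/405 = 3.6136626
  D: (2650/16632)²·(1−293/2650)·448000/293 = 34.52446
  A: (7828/16632)²·(1−1202/7828)·246000/1202 = 38.374607
  → Var(ȳ_str) = 91.781362.
Var(ȳ_srs) = (1 − 2824/16632)·577200/2824 = 169.68675.
deff = 91.781362 / 169.68675 = 0.5409.

0.5409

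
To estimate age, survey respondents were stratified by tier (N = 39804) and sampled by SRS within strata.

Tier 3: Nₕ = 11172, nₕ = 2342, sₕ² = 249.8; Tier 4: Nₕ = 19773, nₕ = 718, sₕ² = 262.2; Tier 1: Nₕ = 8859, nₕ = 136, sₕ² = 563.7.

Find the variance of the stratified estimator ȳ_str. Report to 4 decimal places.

Var(ȳ_str) = Σₕ Wₕ²(1 − fₕ)sₕ²/nₕ with Wₕ = Nₕ/N, N = 39804.
Tier 3: Wₕ = 0.28067531; term = 0.28067531²·(1 − 0.20963122)·249.8/2342 = 0.0066411569.
Tier 4: Wₕ = 0.49675912; term = 0.49675912²·(1 − 0.03631214)·262.2/718 = 0.086843302.
Tier 1: Wₕ = 0.22256557; term = 0.22256557²·(1 − 0.01535162)·563.7/136 = 0.20216514.
Sum = 0.2956496.

0.2956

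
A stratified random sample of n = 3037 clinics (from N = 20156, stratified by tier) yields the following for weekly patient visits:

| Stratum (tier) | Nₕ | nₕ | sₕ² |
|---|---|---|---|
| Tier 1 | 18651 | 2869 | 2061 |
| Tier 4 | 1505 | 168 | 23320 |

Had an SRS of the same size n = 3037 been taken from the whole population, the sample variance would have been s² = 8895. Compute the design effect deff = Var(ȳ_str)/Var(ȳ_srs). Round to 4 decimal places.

0.4856

Var(ȳ_str) = Σ Wₕ²(1−fₕ)sₕ²/nₕ with Wₕ = Nₕ/20156:
  Tier 1: (18651/20156)²·(1−2869/18651)·2061/2869 = 0.52047863
  Tier 4: (1505/20156)²·(1−168/1505)·23320/168 = 0.68750913
  → Var(ȳ_str) = 1.2079878.
Var(ȳ_srs) = (1 − 3037/20156)·8895/3037 = 2.4875694.
deff = 1.2079878 / 2.4875694 = 0.4856.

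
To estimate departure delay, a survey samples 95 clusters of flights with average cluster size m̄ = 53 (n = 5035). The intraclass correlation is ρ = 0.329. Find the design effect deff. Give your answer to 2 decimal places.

18.11

deff = 1 + (53 − 1)·0.329 = 1 + 17.108 = 18.108.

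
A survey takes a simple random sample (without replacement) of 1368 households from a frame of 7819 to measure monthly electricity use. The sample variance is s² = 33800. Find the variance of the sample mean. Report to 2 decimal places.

20.38

Under SRS without replacement, Var(ȳ) = (1 − f)·s²/n with f = n/N = 1368/7819 = 0.17495843.
Var(ȳ) = (1 − 0.17495843)·33800/1368 = 0.82504157·24.707602 = 20.384799.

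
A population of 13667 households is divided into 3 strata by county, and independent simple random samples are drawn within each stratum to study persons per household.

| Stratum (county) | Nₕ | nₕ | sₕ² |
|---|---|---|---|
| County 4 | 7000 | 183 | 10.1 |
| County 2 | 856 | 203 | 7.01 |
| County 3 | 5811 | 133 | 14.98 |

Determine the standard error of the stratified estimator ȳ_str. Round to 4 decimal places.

Var(ȳ_str) = Σₕ Wₕ²(1 − fₕ)sₕ²/nₕ with Wₕ = Nₕ/N, N = 13667.
County 4: Wₕ = 0.51218263; term = 0.51218263²·(1 − 0.02614286)·10.1/183 = 0.014099874.
County 2: Wₕ = 0.06263262; term = 0.06263262²·(1 − 0.23714953)·7.01/203 = 1.0333859 × 10^-4.
County 3: Wₕ = 0.42518475; term = 0.42518475²·(1 − 0.02288763)·14.98/133 = 0.019895738.
Sum = 0.034098951.
SE = √(0.034098951) = 0.1847.

0.1847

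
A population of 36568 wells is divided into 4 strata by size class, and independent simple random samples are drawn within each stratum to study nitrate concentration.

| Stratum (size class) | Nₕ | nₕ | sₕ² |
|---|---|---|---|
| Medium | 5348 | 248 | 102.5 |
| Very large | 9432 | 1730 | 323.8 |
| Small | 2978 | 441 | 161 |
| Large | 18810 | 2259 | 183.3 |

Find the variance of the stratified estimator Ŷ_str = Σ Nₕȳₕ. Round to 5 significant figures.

5.2889 × 10^7

Var(Ŷ_str) = Σₕ Nₕ²(1 − fₕ)sₕ²/nₕ.
Medium: 5348²·(1 − 248/5348)·102.5/248 = 1.1272851 × 10^7.
Very large: 9432²·(1 − 1730/9432)·323.8/1730 = 1.3596842 × 10^7.
Small: 2978²·(1 − 441/2978)·161/441 = 2.7582425 × 10^6.
Large: 18810²·(1 − 2259/18810)·183.3/2259 = 2.5261508 × 10^7.
Sum = 5.2889444 × 10^7.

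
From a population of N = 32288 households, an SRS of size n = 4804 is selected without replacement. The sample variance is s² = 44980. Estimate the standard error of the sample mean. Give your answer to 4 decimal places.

2.8231

Under SRS without replacement, Var(ȳ) = (1 − f)·s²/n with f = n/N = 4804/32288 = 0.14878593.
Var(ȳ) = (1 − 0.14878593)·44980/4804 = 0.85121407·9.3630308 = 7.9699436.
SE(ȳ) = √(7.9699436) = 2.8231.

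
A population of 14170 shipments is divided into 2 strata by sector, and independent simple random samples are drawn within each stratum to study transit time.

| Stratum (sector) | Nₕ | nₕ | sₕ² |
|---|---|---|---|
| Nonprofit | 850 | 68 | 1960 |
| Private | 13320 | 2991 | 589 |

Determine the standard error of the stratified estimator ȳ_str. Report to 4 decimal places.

0.4800

Var(ȳ_str) = Σₕ Wₕ²(1 − fₕ)sₕ²/nₕ with Wₕ = Nₕ/N, N = 14170.
Nonprofit: Wₕ = 0.05998589; term = 0.05998589²·(1 − 0.08000000)·1960/68 = 0.095418621.
Private: Wₕ = 0.94001411; term = 0.94001411²·(1 − 0.22454955)·589/2991 = 0.13493409.
Sum = 0.23035271.
SE = √(0.23035271) = 0.4800.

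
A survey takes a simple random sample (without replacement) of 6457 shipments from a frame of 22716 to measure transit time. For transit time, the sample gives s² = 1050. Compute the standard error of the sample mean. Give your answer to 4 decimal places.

0.3412

Under SRS without replacement, Var(ȳ) = (1 − f)·s²/n with f = n/N = 6457/22716 = 0.28424899.
Var(ȳ) = (1 − 0.28424899)·1050/6457 = 0.71575101·0.16261422 = 0.11639129.
SE(ȳ) = √(0.11639129) = 0.3412.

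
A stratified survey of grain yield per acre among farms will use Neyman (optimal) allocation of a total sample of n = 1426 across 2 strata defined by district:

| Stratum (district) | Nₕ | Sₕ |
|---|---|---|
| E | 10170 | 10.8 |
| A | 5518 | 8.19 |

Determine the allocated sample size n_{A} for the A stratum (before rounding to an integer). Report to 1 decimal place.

Neyman allocation: nₕ = n·NₕSₕ / Σⱼ NⱼSⱼ.
Σ NⱼSⱼ = 10170·10.8 + 5518·8.19 = 155028.42.
n_{A} = 1426·5518·8.19 / 155028.42 = 415.7.

415.7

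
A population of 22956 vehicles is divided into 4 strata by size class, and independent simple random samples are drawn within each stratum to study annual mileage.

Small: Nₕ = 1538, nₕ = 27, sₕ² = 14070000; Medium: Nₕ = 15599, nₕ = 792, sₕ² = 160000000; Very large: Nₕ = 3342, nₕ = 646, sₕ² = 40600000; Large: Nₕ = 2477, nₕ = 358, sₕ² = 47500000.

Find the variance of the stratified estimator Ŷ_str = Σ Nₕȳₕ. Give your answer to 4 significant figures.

4.914 × 10^13

Var(Ŷ_str) = Σₕ Nₕ²(1 − fₕ)sₕ²/nₕ.
Small: 1538²·(1 − 27/1538)·14070000/27 = 1.2110195 × 10^12.
Medium: 15599²·(1 − 792/15599)·160000000/792 = 4.6661494 × 10^13.
Very large: 3342²·(1 − 646/3342)·40600000/646 = 5.6626517 × 10^11.
Large: 2477²·(1 − 358/2477)·47500000/358 = 6.9641409 × 10^11.
Sum = 4.9135193 × 10^13.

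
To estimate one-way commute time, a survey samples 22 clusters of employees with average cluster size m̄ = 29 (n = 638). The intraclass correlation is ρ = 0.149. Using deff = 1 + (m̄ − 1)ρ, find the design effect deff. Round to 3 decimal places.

deff = 1 + (29 − 1)·0.149 = 1 + 4.172 = 5.172.

5.172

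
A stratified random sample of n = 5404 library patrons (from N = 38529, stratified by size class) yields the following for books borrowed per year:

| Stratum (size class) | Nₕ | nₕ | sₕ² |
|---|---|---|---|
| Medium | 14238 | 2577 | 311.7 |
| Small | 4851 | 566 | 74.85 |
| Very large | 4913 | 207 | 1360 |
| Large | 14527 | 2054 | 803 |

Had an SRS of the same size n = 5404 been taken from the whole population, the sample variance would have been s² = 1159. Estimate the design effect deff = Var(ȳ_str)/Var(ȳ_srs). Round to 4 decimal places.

Var(ȳ_str) = Σ Wₕ²(1−fₕ)sₕ²/nₕ with Wₕ = Nₕ/38529:
  Medium: (14238/38529)²·(1−2577/14238)·311.7/2577 = 0.013527941
  Small: (4851/38529)²·(1−566/4851)·74.85/566 = 0.0018517485
  Very large: (4913/38529)²·(1−207/4913)·1360/207 = 0.10232736
  Large: (14527/38529)²·(1−2054/14527)·803/2054 = 0.047718468
  → Var(ȳ_str) = 0.16542552.
Var(ȳ_srs) = (1 − 5404/38529)·1159/5404 = 0.18438952.
deff = 0.16542552 / 0.18438952 = 0.8972.

0.8972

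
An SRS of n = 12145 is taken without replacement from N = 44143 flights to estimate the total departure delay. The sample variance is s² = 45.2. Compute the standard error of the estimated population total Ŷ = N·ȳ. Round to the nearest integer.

2293

Var(Ŷ) = N²·Var(ȳ) = N²·(1 − n/N)·s²/n.
f = 12145/44143 = 0.27512856; Var(ȳ) = 0.72487144·45.2/12145 = 0.0026977513.
Var(Ŷ) = 44143² · 0.0026977513 = 5.2568502 × 10^6.
SE(Ŷ) = √(5.2568502 × 10^6) = 2293.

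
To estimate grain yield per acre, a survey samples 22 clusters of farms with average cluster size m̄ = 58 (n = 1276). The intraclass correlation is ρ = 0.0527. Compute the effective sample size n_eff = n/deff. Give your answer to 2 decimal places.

deff = 1 + (58 − 1)·0.0527 = 1 + 3.0039 = 4.0039.
n_eff = 1276 / 4.0039 = 318.69.

318.69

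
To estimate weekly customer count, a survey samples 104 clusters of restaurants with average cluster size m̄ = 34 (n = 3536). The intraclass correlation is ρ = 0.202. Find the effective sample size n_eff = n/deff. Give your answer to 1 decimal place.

461.3

deff = 1 + (34 − 1)·0.202 = 1 + 6.666 = 7.666.
n_eff = 3536 / 7.666 = 461.3.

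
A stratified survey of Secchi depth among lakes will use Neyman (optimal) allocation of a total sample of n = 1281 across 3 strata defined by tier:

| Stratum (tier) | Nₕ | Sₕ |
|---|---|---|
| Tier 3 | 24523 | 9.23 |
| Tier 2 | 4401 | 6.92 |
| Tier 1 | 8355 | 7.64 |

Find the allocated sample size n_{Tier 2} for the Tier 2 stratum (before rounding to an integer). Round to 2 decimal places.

Neyman allocation: nₕ = n·NₕSₕ / Σⱼ NⱼSⱼ.
Σ NⱼSⱼ = 24523·9.23 + 4401·6.92 + 8355·7.64 = 320634.41.
n_{Tier 2} = 1281·4401·6.92 / 320634.41 = 121.67.

121.67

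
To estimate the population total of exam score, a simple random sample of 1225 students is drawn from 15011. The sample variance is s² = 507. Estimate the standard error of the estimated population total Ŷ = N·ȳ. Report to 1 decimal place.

Var(Ŷ) = N²·Var(ȳ) = N²·(1 − n/N)·s²/n.
f = 1225/15011 = 0.08160682; Var(ȳ) = 0.91839318·507/1225 = 0.38010232.
Var(Ŷ) = 15011² · 0.38010232 = 8.5648502 × 10^7.
SE(Ŷ) = √(8.5648502 × 10^7) = 9254.6.

9254.6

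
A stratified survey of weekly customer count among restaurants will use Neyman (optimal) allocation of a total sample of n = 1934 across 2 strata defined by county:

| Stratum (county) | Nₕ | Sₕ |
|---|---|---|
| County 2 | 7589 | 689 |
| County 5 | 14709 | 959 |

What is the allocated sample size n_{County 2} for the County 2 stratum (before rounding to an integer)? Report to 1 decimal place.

523.0

Neyman allocation: nₕ = n·NₕSₕ / Σⱼ NⱼSⱼ.
Σ NⱼSⱼ = 7589·689 + 14709·959 = 1.9334752 × 10^7.
n_{County 2} = 1934·7589·689 / (1.9334752 × 10^7) = 523.0.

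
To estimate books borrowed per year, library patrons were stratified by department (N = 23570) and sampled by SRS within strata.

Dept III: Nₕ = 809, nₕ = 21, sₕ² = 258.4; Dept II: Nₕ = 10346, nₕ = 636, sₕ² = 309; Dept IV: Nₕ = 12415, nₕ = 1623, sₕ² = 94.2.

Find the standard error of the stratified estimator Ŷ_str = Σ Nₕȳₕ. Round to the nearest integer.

8027

Var(Ŷ_str) = Σₕ Nₕ²(1 − fₕ)sₕ²/nₕ.
Dept III: 809²·(1 − 21/809)·258.4/21 = 7.8441873 × 10^6.
Dept II: 10346²·(1 − 636/10346)·309/636 = 4.8808231 × 10^7.
Dept IV: 12415²·(1 − 1623/12415)·94.2/1623 = 7.7764439 × 10^6.
Sum = 6.4428862 × 10^7.
SE = √(6.4428862 × 10^7) = 8027.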